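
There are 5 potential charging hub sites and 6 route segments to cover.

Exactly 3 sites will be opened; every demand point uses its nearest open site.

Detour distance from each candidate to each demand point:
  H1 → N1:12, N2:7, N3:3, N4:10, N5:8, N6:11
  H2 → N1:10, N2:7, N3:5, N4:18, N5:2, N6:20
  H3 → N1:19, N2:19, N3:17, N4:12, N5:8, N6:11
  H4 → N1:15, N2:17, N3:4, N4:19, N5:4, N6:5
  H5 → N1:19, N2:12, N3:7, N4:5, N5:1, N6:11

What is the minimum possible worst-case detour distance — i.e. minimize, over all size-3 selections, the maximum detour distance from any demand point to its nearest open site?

Open {H1, H2, H4}.
  Farthest demand point is N1 at detour distance 10 (to H2); all others are ≤ 10.
With {H2, H4, H5} the worst case is 10.
With {H1, H2, H3} the worst case is 11.
No size-3 selection achieves below 10.

10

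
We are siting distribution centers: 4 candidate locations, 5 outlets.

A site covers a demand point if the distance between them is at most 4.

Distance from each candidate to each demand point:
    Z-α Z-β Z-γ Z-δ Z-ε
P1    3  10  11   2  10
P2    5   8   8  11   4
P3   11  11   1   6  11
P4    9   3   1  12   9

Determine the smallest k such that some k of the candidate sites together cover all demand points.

Coverage sets (demand points within 4 of each site):
  P1: {Z-α, Z-δ}
  P2: {Z-ε}
  P3: {Z-γ}
  P4: {Z-β, Z-γ}
No 2 sites suffice: every size-2 union leaves at least one demand point uncovered.
But {P1, P2, P4} covers everything, so the minimum is 3.

3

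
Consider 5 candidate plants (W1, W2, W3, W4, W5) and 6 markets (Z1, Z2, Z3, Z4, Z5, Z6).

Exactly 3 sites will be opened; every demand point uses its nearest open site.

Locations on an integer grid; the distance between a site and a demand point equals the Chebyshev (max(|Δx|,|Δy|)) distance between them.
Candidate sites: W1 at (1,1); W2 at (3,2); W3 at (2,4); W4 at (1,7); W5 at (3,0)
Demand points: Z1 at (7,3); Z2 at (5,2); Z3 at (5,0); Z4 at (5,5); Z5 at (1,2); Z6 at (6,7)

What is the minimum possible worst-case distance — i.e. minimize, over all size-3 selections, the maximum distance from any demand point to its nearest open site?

4

Open {W1, W2, W3}.
  Farthest demand point is Z1 at distance 4 (to W2); all others are ≤ 4.
With {W1, W3, W5} the worst case is 4.
With {W2, W3, W4} the worst case is 4.
No size-3 selection achieves below 4.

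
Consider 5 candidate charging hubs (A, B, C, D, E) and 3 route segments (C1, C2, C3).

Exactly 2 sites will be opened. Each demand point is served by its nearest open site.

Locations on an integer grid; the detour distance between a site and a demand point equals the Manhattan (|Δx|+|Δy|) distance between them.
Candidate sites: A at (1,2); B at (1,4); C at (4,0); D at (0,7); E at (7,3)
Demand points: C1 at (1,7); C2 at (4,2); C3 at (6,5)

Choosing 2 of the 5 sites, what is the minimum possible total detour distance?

Open {D, E}.
  C1→D 1, C2→E 4, C3→E 3  ⇒ total 8.
Compare {B, E}: total 10.
Compare {C, D}: total 10.
No size-2 selection does better; minimum is 8.

8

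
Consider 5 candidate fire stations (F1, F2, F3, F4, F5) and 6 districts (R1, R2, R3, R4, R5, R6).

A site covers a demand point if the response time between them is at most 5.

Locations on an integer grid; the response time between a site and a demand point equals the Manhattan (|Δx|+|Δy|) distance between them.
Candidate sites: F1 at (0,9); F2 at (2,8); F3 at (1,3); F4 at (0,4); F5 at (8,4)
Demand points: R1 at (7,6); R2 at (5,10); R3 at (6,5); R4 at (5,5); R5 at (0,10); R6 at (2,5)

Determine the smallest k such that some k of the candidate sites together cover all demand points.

Coverage sets (demand points within 5 of each site):
  F1: {R5}
  F2: {R2, R5, R6}
  F3: {R6}
  F4: {R6}
  F5: {R1, R3, R4}
No single site covers all 6 demand points.
But {F2, F5} covers everything, so the minimum is 2.

2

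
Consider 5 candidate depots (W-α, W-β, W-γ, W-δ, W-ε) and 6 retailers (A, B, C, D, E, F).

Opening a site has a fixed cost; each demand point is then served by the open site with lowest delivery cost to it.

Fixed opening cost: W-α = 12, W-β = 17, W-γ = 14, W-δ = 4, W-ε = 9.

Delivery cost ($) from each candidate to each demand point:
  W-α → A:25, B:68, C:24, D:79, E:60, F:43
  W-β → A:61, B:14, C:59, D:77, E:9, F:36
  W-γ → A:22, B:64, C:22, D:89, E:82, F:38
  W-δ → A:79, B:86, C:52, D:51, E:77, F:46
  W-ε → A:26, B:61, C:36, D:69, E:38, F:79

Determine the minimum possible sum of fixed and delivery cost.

Open {W-β, W-γ, W-δ}: assign each demand point to its cheapest open site.
  A→W-γ 22, B→W-β 14, C→W-γ 22, D→W-δ 51, E→W-β 9, F→W-β 36
  delivery cost 154, fixed 35 → total 189.
Compare {W-α, W-β, W-δ}: delivery cost 159 + fixed 33 = 192.
Compare {W-β, W-γ, W-δ, W-ε}: delivery cost 154 + fixed 44 = 198.
Compare {W-α, W-β, W-γ, W-δ}: delivery cost 154 + fixed 47 = 201.
All other subsets cost ≥ 192. Minimum total cost: 189.

189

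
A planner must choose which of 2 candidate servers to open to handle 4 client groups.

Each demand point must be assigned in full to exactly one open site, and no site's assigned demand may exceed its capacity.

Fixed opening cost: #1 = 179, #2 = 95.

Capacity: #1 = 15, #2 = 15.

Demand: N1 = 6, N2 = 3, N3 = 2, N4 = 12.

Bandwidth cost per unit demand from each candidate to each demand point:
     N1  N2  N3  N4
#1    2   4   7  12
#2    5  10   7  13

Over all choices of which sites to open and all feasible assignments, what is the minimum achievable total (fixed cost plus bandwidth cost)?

Open {#1, #2}; cheapest assignment that respects the capacities:
  #1 (cap 15, load 11): N1, N2, N3 — cost 6×2 + 3×4 + 2×7 = 38
  #2 (cap 15, load 12): N4 — cost 12×13 = 156
  Shipping 194, fixed 274 → total 468.
  Any other capacity-feasible assignment to {#1, #2} ships for at least 194.
Total demand is 23 and no other set of sites has combined capacity ≥ 23, so {#1, #2} is the only feasible choice of open sites. Minimum: 468.

468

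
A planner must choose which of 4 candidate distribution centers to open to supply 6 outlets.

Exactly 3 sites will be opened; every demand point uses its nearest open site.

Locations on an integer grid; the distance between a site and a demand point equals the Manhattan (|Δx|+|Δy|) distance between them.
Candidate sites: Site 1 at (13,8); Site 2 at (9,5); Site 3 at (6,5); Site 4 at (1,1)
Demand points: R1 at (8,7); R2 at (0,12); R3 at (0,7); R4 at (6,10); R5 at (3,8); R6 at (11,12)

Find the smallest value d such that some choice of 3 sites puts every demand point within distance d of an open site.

Open {Site 1, Site 2, Site 4}.
  Farthest demand point is R2 at distance 12 (to Site 4); all others are ≤ 12.
With {Site 1, Site 3, Site 4} the worst case is 12.
With {Site 2, Site 3, Site 4} the worst case is 12.
No size-3 selection achieves below 12.

12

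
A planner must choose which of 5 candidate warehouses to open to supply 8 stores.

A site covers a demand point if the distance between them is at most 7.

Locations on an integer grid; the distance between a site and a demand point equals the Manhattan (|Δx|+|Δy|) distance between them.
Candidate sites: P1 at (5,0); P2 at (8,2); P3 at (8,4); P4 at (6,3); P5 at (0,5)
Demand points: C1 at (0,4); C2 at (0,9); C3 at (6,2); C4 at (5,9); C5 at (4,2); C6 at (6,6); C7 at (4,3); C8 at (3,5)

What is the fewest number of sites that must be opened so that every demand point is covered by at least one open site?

2

Coverage sets (demand points within 7 of each site):
  P1: {C3, C5, C6, C7, C8}
  P2: {C3, C5, C6, C7}
  P3: {C3, C5, C6, C7, C8}
  P4: {C1, C3, C4, C5, C6, C7, C8}
  P5: {C1, C2, C5, C6, C7, C8}
No single site covers all 8 demand points.
But {P4, P5} covers everything, so the minimum is 2.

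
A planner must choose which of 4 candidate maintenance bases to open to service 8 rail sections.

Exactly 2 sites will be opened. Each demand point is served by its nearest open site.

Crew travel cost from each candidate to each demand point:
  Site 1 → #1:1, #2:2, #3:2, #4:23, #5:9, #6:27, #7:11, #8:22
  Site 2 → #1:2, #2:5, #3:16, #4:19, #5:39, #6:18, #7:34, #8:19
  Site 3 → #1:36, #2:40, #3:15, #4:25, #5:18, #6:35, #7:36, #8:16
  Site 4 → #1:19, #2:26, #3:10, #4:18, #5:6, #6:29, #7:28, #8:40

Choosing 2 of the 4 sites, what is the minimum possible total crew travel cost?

81

Open {Site 1, Site 2}.
  #1→Site 1 1, #2→Site 1 2, #3→Site 1 2, #4→Site 2 19, #5→Site 1 9, #6→Site 2 18, #7→Site 1 11, #8→Site 2 19  ⇒ total 81.
Compare {Site 1, Site 4}: total 89.
Compare {Site 1, Site 3}: total 91.
No size-2 selection does better; minimum is 81.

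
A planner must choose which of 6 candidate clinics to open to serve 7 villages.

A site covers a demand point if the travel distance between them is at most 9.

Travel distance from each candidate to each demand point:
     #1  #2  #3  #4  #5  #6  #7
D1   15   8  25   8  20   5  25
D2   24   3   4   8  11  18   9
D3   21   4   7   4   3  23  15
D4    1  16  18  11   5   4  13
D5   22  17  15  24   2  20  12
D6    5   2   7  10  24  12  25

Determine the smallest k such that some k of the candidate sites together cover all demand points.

2

Coverage sets (demand points within 9 of each site):
  D1: {#2, #4, #6}
  D2: {#2, #3, #4, #7}
  D3: {#2, #3, #4, #5}
  D4: {#1, #5, #6}
  D5: {#5}
  D6: {#1, #2, #3}
No single site covers all 7 demand points.
But {D2, D4} covers everything, so the minimum is 2.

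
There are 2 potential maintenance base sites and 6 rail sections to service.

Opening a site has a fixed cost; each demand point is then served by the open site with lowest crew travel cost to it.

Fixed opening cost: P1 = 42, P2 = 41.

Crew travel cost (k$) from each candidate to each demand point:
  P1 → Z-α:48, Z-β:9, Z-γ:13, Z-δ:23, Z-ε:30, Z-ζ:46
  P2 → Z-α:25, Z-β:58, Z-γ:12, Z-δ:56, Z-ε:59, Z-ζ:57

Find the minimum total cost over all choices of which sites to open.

211

Open {P1}: assign each demand point to its cheapest open site.
  Z-α→P1 48, Z-β→P1 9, Z-γ→P1 13, Z-δ→P1 23, Z-ε→P1 30, Z-ζ→P1 46
  crew travel cost 169, fixed 42 → total 211.
Compare {P1, P2}: crew travel cost 145 + fixed 83 = 228.
Compare {P2}: crew travel cost 267 + fixed 41 = 308.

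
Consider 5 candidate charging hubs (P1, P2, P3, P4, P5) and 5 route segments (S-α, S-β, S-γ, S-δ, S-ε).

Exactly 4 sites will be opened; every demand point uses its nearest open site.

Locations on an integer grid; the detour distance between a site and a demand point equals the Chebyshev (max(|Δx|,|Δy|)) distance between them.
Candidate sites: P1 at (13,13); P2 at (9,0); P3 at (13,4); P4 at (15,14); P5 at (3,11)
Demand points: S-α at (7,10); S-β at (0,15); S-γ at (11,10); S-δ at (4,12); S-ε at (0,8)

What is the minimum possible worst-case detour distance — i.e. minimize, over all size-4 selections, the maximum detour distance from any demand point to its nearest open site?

4

Open {P1, P2, P3, P5}.
  Farthest demand point is S-α at detour distance 4 (to P5); all others are ≤ 4.
With {P1, P2, P4, P5} the worst case is 4.
With {P1, P3, P4, P5} the worst case is 4.
No size-4 selection achieves below 4.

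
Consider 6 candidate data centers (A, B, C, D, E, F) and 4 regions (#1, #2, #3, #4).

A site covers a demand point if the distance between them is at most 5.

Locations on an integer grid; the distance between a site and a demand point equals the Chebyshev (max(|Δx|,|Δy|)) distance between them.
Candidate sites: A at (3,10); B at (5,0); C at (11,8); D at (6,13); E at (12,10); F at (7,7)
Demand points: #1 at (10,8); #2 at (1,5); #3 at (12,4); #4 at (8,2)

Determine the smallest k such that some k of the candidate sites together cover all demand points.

2

Coverage sets (demand points within 5 of each site):
  A: {#2}
  B: {#2, #4}
  C: {#1, #3}
  D: {#1}
  E: {#1}
  F: {#1, #3, #4}
No single site covers all 4 demand points.
But {A, F} covers everything, so the minimum is 2.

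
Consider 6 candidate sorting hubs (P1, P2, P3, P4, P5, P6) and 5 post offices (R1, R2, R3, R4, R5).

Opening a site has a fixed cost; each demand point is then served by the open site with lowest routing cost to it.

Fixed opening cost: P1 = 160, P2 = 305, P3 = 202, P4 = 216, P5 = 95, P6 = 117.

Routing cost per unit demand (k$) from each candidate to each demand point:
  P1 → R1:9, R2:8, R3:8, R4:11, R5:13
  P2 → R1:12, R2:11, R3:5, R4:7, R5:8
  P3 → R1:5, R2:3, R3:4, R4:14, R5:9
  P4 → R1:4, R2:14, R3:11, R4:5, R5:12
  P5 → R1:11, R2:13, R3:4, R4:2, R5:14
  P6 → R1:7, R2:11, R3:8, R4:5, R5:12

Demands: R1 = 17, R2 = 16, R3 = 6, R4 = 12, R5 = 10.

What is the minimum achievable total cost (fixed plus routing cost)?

Open {P3, P5}: assign each demand point to its cheapest open site.
  R1→P3 17×5=85, R2→P3 16×3=48, R3→P3 6×4=24, R4→P5 12×2=24, R5→P3 10×9=90
  routing cost 271, fixed 297 → total 568.
Compare {P3}: routing cost 415 + fixed 202 = 617.
Compare {P3, P6}: routing cost 307 + fixed 319 = 626.
Compare {P6}: routing cost 523 + fixed 117 = 640.
All other subsets cost ≥ 617. Minimum total cost: 568.

568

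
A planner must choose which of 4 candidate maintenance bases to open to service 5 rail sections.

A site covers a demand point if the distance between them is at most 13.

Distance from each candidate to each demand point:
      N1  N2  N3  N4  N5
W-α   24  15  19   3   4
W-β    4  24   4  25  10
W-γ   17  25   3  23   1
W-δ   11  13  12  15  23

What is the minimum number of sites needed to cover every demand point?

Coverage sets (demand points within 13 of each site):
  W-α: {N4, N5}
  W-β: {N1, N3, N5}
  W-γ: {N3, N5}
  W-δ: {N1, N2, N3}
No single site covers all 5 demand points.
But {W-α, W-δ} covers everything, so the minimum is 2.

2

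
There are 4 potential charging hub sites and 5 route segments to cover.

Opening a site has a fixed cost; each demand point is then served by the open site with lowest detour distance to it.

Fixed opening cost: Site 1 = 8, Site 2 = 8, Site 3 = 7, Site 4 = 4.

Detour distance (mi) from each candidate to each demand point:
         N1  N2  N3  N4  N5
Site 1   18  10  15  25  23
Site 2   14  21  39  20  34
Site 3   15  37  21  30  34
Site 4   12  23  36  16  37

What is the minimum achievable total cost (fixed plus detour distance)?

Open {Site 1, Site 4}: assign each demand point to its cheapest open site.
  N1→Site 4 12, N2→Site 1 10, N3→Site 1 15, N4→Site 4 16, N5→Site 1 23
  detour distance 76, fixed 12 → total 88.
Compare {Site 1, Site 3, Site 4}: detour distance 76 + fixed 19 = 95.
Compare {Site 1, Site 2, Site 4}: detour distance 76 + fixed 20 = 96.
Compare {Site 1, Site 2}: detour distance 82 + fixed 16 = 98.
All other subsets cost ≥ 95. Minimum total cost: 88.

88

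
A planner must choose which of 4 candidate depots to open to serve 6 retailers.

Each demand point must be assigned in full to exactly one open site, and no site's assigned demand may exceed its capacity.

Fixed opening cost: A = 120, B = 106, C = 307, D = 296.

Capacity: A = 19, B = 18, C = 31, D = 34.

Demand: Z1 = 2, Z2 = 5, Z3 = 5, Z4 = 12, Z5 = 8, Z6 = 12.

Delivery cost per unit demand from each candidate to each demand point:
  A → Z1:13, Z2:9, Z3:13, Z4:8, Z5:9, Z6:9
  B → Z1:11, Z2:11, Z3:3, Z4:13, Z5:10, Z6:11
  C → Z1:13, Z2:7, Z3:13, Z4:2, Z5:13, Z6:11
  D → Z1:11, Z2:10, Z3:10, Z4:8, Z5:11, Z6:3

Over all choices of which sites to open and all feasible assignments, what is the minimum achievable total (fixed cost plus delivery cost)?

Open {B, D}; cheapest assignment that respects the capacities:
  B (cap 18, load 15): Z1, Z3, Z5 — cost 2×11 + 5×3 + 8×10 = 117
  D (cap 34, load 29): Z2, Z4, Z6 — cost 5×10 + 12×8 + 12×3 = 182
  Shipping 299, fixed 402 → total 701.
  Any other capacity-feasible assignment to {B, D} ships for at least 299.
Compare {B, C}: its best feasible assignment gives total 721.
Compare {A, D}: its best feasible assignment gives total 737.
Every other set of open sites that can feasibly serve all demand totals ≥ 721 even under its best assignment. Minimum: 701.

701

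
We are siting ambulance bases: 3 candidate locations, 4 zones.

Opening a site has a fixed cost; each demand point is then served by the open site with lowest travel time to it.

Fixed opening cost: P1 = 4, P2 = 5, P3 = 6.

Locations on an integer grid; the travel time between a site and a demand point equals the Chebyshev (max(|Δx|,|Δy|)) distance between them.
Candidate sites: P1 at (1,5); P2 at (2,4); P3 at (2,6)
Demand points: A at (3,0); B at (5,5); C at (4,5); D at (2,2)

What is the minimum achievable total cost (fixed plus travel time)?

Open {P2}: assign each demand point to its cheapest open site.
  A→P2 4, B→P2 3, C→P2 2, D→P2 2
  travel time 11, fixed 5 → total 16.
Compare {P1}: travel time 15 + fixed 4 = 19.
Compare {P1, P2}: travel time 11 + fixed 9 = 20.
Compare {P3}: travel time 15 + fixed 6 = 21.
All other subsets cost ≥ 19. Minimum total cost: 16.

16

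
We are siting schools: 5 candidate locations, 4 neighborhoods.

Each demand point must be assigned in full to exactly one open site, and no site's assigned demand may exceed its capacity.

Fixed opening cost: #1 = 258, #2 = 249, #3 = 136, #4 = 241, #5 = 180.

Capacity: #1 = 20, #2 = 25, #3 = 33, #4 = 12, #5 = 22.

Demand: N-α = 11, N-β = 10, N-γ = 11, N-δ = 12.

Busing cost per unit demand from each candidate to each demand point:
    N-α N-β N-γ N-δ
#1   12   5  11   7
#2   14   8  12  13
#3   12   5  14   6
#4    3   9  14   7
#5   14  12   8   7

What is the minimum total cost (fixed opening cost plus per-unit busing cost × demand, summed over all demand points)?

658

Open {#3, #5}; cheapest assignment that respects the capacities:
  #3 (cap 33, load 33): N-α, N-β, N-δ — cost 11×12 + 10×5 + 12×6 = 254
  #5 (cap 22, load 11): N-γ — cost 11×8 = 88
  Shipping 342, fixed 316 → total 658.
  Any other capacity-feasible assignment to {#3, #5} ships for at least 342.
Compare {#3, #4}: its best feasible assignment gives total 686.
Compare {#1, #3}: its best feasible assignment gives total 769.
Every other set of open sites that can feasibly serve all demand totals ≥ 686 even under its best assignment. Minimum: 658.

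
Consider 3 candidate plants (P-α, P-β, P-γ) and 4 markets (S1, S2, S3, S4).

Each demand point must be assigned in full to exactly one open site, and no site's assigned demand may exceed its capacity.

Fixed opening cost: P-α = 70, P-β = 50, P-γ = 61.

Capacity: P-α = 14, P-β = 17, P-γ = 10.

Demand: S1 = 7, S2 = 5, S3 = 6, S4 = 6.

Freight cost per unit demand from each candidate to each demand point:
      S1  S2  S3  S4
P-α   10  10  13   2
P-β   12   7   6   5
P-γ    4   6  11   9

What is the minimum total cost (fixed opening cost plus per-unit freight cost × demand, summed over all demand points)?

Open {P-β, P-γ}; cheapest assignment that respects the capacities:
  P-β (cap 17, load 17): S2, S3, S4 — cost 5×7 + 6×6 + 6×5 = 101
  P-γ (cap 10, load 7): S1 — cost 7×4 = 28
  Shipping 129, fixed 111 → total 240.
  Any other capacity-feasible assignment to {P-β, P-γ} ships for at least 129.
Compare {P-α, P-β}: its best feasible assignment gives total 273.
Compare {P-α, P-β, P-γ}: its best feasible assignment gives total 292.
Every other set of open sites that can feasibly serve all demand totals ≥ 273 even under its best assignment. Minimum: 240.

240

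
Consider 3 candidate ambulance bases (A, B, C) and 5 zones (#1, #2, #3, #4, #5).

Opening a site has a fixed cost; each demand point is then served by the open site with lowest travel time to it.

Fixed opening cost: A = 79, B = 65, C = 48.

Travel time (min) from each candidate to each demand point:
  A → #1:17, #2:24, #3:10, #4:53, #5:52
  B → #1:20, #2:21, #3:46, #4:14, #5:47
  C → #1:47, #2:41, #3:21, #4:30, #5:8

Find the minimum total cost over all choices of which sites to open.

Open {C}: assign each demand point to its cheapest open site.
  #1→C 47, #2→C 41, #3→C 21, #4→C 30, #5→C 8
  travel time 147, fixed 48 → total 195.
Compare {B, C}: travel time 84 + fixed 113 = 197.
Compare {B}: travel time 148 + fixed 65 = 213.
Compare {A, C}: travel time 89 + fixed 127 = 216.
All other subsets cost ≥ 197. Minimum total cost: 195.

195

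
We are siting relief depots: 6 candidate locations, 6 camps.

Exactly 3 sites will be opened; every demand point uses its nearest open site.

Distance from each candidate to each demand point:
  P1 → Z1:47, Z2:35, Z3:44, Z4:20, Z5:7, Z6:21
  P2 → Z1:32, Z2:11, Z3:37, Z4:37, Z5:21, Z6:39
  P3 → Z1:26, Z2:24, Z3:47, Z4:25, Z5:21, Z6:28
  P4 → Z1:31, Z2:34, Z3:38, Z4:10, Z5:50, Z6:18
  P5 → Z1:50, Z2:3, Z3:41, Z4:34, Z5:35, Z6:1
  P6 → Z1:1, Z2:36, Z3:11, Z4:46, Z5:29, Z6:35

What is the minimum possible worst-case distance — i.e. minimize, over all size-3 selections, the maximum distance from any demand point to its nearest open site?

20

Open {P1, P5, P6}.
  Farthest demand point is Z4 at distance 20 (to P1); all others are ≤ 20.
With {P1, P2, P6} the worst case is 21.
With {P2, P4, P6} the worst case is 21.
No size-3 selection achieves below 20.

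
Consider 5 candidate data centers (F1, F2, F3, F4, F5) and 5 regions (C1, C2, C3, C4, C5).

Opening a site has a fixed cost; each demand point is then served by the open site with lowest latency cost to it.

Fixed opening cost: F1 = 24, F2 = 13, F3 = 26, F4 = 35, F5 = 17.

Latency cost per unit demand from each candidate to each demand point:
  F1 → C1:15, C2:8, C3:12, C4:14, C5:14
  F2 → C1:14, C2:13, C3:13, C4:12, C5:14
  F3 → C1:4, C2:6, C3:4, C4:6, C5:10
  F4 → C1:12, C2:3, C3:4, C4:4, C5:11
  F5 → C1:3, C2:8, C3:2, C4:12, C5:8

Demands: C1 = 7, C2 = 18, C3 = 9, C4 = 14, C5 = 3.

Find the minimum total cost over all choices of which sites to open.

225

Open {F4, F5}: assign each demand point to its cheapest open site.
  C1→F5 7×3=21, C2→F4 18×3=54, C3→F5 9×2=18, C4→F4 14×4=56, C5→F5 3×8=24
  latency cost 173, fixed 52 → total 225.
Compare {F2, F4, F5}: latency cost 173 + fixed 65 = 238.
Compare {F1, F4, F5}: latency cost 173 + fixed 76 = 249.
Compare {F3, F4, F5}: latency cost 173 + fixed 78 = 251.
All other subsets cost ≥ 238. Minimum total cost: 225.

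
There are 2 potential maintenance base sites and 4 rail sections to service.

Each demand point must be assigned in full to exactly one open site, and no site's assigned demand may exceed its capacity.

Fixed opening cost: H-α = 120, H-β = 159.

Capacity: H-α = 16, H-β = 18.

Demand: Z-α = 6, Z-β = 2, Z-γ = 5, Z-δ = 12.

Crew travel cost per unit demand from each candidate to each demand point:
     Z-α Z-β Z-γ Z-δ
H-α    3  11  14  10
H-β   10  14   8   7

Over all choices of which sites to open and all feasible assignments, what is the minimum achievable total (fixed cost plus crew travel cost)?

443

Open {H-α, H-β}; cheapest assignment that respects the capacities:
  H-α (cap 16, load 8): Z-α, Z-β — cost 6×3 + 2×11 = 40
  H-β (cap 18, load 17): Z-γ, Z-δ — cost 5×8 + 12×7 = 124
  Shipping 164, fixed 279 → total 443.
  Any other capacity-feasible assignment to {H-α, H-β} ships for at least 164.
Total demand is 25 and no other set of sites has combined capacity ≥ 25, so {H-α, H-β} is the only feasible choice of open sites. Minimum: 443.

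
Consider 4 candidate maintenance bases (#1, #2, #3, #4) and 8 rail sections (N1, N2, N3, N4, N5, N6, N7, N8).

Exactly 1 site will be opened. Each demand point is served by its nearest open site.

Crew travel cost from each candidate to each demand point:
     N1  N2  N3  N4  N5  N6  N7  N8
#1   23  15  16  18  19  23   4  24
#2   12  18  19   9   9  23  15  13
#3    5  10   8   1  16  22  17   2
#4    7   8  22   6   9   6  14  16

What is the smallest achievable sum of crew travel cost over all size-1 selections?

81

Open {#3}.
  N1→#3 5, N2→#3 10, N3→#3 8, N4→#3 1, N5→#3 16, N6→#3 22, N7→#3 17, N8→#3 2  ⇒ total 81.
Compare {#4}: total 88.
Compare {#2}: total 118.
No size-1 selection does better; minimum is 81.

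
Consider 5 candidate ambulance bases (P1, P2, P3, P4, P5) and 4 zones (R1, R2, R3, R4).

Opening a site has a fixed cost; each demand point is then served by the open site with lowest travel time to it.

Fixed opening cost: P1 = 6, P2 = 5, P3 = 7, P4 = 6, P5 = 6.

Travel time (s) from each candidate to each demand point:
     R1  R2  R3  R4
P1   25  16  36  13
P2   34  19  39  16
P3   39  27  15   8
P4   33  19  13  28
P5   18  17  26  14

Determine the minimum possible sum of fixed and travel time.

Open {P3, P5}: assign each demand point to its cheapest open site.
  R1→P5 18, R2→P5 17, R3→P3 15, R4→P3 8
  travel time 58, fixed 13 → total 71.
Compare {P4, P5}: travel time 62 + fixed 12 = 74.
Compare {P3, P4, P5}: travel time 56 + fixed 19 = 75.
Compare {P1, P3, P5}: travel time 57 + fixed 19 = 76.
All other subsets cost ≥ 74. Minimum total cost: 71.

71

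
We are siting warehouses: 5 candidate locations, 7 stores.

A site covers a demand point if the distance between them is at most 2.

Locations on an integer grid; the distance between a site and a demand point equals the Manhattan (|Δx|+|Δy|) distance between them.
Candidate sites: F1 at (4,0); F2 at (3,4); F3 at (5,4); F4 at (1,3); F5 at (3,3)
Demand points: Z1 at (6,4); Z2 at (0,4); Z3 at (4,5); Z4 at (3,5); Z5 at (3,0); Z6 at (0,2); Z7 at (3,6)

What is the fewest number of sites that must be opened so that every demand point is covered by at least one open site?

4

Coverage sets (demand points within 2 of each site):
  F1: {Z5}
  F2: {Z3, Z4, Z7}
  F3: {Z1, Z3}
  F4: {Z2, Z6}
  F5: {Z4}
No 3 sites suffice: every size-3 union leaves at least one demand point uncovered.
But {F1, F2, F3, F4} covers everything, so the minimum is 4.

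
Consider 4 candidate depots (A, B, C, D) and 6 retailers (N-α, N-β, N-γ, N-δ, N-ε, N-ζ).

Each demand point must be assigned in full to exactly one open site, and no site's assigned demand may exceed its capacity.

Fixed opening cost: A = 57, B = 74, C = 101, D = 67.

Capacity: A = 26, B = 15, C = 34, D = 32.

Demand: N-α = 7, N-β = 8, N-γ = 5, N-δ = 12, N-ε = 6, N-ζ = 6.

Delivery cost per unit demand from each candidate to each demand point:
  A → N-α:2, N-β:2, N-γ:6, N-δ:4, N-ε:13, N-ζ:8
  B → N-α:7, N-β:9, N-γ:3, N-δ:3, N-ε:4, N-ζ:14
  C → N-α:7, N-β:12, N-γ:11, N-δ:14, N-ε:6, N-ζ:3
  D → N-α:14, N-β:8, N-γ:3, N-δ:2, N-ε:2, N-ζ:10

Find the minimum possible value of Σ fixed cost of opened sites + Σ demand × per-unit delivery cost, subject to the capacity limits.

253

Open {A, D}; cheapest assignment that respects the capacities:
  A (cap 26, load 21): N-α, N-β, N-ζ — cost 7×2 + 8×2 + 6×8 = 78
  D (cap 32, load 23): N-γ, N-δ, N-ε — cost 5×3 + 12×2 + 6×2 = 51
  Shipping 129, fixed 124 → total 253.
  Any other capacity-feasible assignment to {A, D} ships for at least 129.
Compare {A, C, D}: its best feasible assignment gives total 324.
Compare {A, B, D}: its best feasible assignment gives total 327.
Every other set of open sites that can feasibly serve all demand totals ≥ 324 even under its best assignment. Minimum: 253.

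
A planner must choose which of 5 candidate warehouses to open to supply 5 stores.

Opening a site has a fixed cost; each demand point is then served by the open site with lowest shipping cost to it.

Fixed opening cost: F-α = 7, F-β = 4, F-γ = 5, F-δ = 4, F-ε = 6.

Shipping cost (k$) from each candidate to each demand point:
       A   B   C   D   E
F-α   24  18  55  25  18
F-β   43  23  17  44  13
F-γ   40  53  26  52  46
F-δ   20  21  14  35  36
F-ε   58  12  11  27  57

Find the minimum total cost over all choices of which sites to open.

97

Open {F-β, F-δ, F-ε}: assign each demand point to its cheapest open site.
  A→F-δ 20, B→F-ε 12, C→F-ε 11, D→F-ε 27, E→F-β 13
  shipping cost 83, fixed 14 → total 97.
Compare {F-α, F-β, F-ε}: shipping cost 85 + fixed 17 = 102.
Compare {F-α, F-β, F-δ, F-ε}: shipping cost 81 + fixed 21 = 102.
Compare {F-β, F-γ, F-δ, F-ε}: shipping cost 83 + fixed 19 = 102.
All other subsets cost ≥ 102. Minimum total cost: 97.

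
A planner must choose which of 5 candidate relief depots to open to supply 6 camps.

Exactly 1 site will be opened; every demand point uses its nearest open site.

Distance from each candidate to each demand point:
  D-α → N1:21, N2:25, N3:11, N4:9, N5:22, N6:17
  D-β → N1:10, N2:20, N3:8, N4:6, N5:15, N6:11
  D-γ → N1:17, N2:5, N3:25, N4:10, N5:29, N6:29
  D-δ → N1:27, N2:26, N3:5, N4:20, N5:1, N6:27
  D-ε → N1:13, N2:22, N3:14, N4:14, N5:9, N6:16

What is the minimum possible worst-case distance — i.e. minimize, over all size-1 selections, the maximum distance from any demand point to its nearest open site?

Open {D-β}.
  Farthest demand point is N2 at distance 20 (to D-β); all others are ≤ 20.
With {D-ε} the worst case is 22.
With {D-α} the worst case is 25.
No size-1 selection achieves below 20.

20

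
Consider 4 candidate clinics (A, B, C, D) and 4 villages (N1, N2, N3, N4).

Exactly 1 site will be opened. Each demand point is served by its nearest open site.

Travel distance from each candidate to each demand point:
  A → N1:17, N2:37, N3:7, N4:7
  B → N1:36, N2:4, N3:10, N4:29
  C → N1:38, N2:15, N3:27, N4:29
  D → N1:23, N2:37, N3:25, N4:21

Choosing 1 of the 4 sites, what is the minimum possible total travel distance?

68

Open {A}.
  N1→A 17, N2→A 37, N3→A 7, N4→A 7  ⇒ total 68.
Compare {B}: total 79.
Compare {D}: total 106.
No size-1 selection does better; minimum is 68.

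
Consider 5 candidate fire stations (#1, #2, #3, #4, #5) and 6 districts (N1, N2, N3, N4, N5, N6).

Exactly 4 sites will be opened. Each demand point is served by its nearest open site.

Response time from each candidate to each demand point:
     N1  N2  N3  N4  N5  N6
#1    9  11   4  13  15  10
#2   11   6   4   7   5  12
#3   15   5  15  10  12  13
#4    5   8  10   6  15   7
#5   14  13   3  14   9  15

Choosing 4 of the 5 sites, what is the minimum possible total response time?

31

Open {#2, #3, #4, #5}.
  N1→#4 5, N2→#3 5, N3→#5 3, N4→#4 6, N5→#2 5, N6→#4 7  ⇒ total 31.
Compare {#1, #2, #3, #4}: total 32.
Compare {#1, #2, #4, #5}: total 32.
No size-4 selection does better; minimum is 31.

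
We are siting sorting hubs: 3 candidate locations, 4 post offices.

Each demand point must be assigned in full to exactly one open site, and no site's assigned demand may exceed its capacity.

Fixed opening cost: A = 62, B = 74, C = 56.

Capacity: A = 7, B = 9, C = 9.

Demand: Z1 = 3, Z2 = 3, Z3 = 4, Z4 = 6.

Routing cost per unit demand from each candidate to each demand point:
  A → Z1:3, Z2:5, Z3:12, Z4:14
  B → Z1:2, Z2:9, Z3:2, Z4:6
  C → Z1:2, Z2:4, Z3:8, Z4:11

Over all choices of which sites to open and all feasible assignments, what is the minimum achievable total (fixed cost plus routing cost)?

216

Open {B, C}; cheapest assignment that respects the capacities:
  B (cap 9, load 9): Z1, Z4 — cost 3×2 + 6×6 = 42
  C (cap 9, load 7): Z2, Z3 — cost 3×4 + 4×8 = 44
  Shipping 86, fixed 130 → total 216.
  Any other capacity-feasible assignment to {B, C} ships for at least 86.
Compare {A, B}: its best feasible assignment gives total 241.
Compare {A, C}: its best feasible assignment gives total 253.
Every other set of open sites that can feasibly serve all demand totals ≥ 241 even under its best assignment. Minimum: 216.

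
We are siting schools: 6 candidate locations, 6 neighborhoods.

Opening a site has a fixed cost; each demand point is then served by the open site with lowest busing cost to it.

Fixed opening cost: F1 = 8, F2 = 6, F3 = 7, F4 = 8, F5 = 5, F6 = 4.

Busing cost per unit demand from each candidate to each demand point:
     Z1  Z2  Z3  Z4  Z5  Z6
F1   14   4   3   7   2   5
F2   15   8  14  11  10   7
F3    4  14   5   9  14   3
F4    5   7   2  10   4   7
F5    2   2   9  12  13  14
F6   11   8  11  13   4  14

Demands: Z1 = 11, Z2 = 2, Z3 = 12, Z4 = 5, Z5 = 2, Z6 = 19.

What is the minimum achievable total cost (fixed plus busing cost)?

174

Open {F1, F3, F4, F5}: assign each demand point to its cheapest open site.
  Z1→F5 11×2=22, Z2→F5 2×2=4, Z3→F4 12×2=24, Z4→F1 5×7=35, Z5→F1 2×2=4, Z6→F3 19×3=57
  busing cost 146, fixed 28 → total 174.
Compare {F1, F3, F5}: busing cost 158 + fixed 20 = 178.
Compare {F1, F3, F4, F5, F6}: busing cost 146 + fixed 32 = 178.
Compare {F3, F4, F5}: busing cost 160 + fixed 20 = 180.
All other subsets cost ≥ 178. Minimum total cost: 174.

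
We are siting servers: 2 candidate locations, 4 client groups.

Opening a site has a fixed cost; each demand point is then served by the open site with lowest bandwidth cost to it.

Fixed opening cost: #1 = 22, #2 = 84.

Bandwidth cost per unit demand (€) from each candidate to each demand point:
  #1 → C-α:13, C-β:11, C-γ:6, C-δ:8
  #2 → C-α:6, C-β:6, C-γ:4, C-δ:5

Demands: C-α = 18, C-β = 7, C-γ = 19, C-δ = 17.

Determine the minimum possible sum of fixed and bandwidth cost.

Open {#2}: assign each demand point to its cheapest open site.
  C-α→#2 18×6=108, C-β→#2 7×6=42, C-γ→#2 19×4=76, C-δ→#2 17×5=85
  bandwidth cost 311, fixed 84 → total 395.
Compare {#1, #2}: bandwidth cost 311 + fixed 106 = 417.
Compare {#1}: bandwidth cost 561 + fixed 22 = 583.

395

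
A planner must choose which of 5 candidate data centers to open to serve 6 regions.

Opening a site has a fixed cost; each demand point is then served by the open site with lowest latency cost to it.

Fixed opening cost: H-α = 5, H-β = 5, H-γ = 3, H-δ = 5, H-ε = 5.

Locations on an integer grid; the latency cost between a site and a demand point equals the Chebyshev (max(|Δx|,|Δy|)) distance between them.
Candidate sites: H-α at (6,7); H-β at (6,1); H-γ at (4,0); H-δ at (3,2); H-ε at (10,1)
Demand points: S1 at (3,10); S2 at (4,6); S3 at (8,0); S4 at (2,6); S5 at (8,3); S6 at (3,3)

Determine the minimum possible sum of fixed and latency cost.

26

Open {H-α, H-β}: assign each demand point to its cheapest open site.
  S1→H-α 3, S2→H-α 2, S3→H-β 2, S4→H-α 4, S5→H-β 2, S6→H-β 3
  latency cost 16, fixed 10 → total 26.
Compare {H-α, H-ε}: latency cost 17 + fixed 10 = 27.
Compare {H-α, H-γ}: latency cost 20 + fixed 8 = 28.
Compare {H-α}: latency cost 24 + fixed 5 = 29.
All other subsets cost ≥ 27. Minimum total cost: 26.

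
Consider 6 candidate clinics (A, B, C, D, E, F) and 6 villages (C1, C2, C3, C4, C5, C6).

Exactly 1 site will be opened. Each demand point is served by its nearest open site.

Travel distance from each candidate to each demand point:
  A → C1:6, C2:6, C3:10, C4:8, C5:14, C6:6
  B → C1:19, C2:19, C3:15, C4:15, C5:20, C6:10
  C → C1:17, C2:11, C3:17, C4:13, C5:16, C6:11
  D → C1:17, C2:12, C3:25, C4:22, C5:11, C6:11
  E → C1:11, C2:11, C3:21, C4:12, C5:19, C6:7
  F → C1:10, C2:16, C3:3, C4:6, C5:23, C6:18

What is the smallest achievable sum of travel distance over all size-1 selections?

Open {A}.
  C1→A 6, C2→A 6, C3→A 10, C4→A 8, C5→A 14, C6→A 6  ⇒ total 50.
Compare {F}: total 76.
Compare {E}: total 81.
No size-1 selection does better; minimum is 50.

50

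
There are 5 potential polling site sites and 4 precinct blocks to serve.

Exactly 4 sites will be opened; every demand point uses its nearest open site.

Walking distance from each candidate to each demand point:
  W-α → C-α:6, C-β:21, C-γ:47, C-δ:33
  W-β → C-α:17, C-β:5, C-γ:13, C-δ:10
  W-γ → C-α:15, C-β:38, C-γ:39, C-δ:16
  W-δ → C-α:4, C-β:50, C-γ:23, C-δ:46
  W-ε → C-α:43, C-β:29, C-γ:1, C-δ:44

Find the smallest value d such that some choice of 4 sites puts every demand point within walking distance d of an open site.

10

Open {W-α, W-β, W-γ, W-ε}.
  Farthest demand point is C-δ at walking distance 10 (to W-β); all others are ≤ 10.
With {W-α, W-β, W-δ, W-ε} the worst case is 10.
With {W-β, W-γ, W-δ, W-ε} the worst case is 10.
No size-4 selection achieves below 10.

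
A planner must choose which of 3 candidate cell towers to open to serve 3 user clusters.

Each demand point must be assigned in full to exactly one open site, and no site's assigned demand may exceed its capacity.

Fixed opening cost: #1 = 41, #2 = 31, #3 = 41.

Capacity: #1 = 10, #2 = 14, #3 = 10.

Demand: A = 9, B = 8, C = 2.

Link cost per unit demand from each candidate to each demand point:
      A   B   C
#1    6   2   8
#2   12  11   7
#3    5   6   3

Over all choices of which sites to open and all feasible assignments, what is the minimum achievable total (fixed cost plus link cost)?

Open {#1, #3}; cheapest assignment that respects the capacities:
  #1 (cap 10, load 10): B, C — cost 8×2 + 2×8 = 32
  #3 (cap 10, load 9): A — cost 9×5 = 45
  Shipping 77, fixed 82 → total 159.
  Any other capacity-feasible assignment to {#1, #3} ships for at least 77.
Compare {#1, #2, #3}: its best feasible assignment gives total 188.
Compare {#1, #2}: its best feasible assignment gives total 210.
Every other set of open sites that can feasibly serve all demand totals ≥ 188 even under its best assignment. Minimum: 159.

159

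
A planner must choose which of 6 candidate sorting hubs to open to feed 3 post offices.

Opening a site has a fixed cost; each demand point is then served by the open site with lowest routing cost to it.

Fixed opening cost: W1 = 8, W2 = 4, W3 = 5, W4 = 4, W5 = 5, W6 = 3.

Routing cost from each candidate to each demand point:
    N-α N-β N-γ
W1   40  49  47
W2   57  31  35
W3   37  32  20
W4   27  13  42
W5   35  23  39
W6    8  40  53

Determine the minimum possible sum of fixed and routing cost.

Open {W3, W4, W6}: assign each demand point to its cheapest open site.
  N-α→W6 8, N-β→W4 13, N-γ→W3 20
  routing cost 41, fixed 12 → total 53.
Compare {W2, W3, W4, W6}: routing cost 41 + fixed 16 = 57.
Compare {W3, W4, W5, W6}: routing cost 41 + fixed 17 = 58.
Compare {W1, W3, W4, W6}: routing cost 41 + fixed 20 = 61.
All other subsets cost ≥ 57. Minimum total cost: 53.

53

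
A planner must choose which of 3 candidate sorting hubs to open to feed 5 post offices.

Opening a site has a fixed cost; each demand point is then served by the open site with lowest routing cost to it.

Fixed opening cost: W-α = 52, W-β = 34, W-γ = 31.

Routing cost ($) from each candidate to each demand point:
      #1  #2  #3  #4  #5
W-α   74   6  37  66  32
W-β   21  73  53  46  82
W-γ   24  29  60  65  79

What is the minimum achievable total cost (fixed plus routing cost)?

Open {W-α, W-β}: assign each demand point to its cheapest open site.
  #1→W-β 21, #2→W-α 6, #3→W-α 37, #4→W-β 46, #5→W-α 32
  routing cost 142, fixed 86 → total 228.
Compare {W-α, W-γ}: routing cost 164 + fixed 83 = 247.
Compare {W-α, W-β, W-γ}: routing cost 142 + fixed 117 = 259.
Compare {W-α}: routing cost 215 + fixed 52 = 267.
All other subsets cost ≥ 247. Minimum total cost: 228.

228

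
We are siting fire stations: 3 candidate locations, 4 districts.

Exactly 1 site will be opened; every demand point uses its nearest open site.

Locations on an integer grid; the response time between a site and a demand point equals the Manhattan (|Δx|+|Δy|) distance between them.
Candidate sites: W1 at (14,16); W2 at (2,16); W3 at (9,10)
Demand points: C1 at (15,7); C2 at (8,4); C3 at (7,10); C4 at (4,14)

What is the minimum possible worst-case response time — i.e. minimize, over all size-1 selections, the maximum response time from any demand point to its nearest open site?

9

Open {W3}.
  Farthest demand point is C1 at response time 9 (to W3); all others are ≤ 9.
With {W1} the worst case is 18.
With {W2} the worst case is 22.
No size-1 selection achieves below 9.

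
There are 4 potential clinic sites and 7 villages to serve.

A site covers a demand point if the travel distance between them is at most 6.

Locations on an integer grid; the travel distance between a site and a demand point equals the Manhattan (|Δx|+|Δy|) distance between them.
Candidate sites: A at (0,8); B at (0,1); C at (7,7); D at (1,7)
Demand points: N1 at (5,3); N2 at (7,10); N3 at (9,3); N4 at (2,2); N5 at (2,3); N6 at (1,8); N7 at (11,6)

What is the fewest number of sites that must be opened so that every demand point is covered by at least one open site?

2

Coverage sets (demand points within 6 of each site):
  A: {N6}
  B: {N4, N5}
  C: {N1, N2, N3, N7}
  D: {N4, N5, N6}
No single site covers all 7 demand points.
But {C, D} covers everything, so the minimum is 2.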